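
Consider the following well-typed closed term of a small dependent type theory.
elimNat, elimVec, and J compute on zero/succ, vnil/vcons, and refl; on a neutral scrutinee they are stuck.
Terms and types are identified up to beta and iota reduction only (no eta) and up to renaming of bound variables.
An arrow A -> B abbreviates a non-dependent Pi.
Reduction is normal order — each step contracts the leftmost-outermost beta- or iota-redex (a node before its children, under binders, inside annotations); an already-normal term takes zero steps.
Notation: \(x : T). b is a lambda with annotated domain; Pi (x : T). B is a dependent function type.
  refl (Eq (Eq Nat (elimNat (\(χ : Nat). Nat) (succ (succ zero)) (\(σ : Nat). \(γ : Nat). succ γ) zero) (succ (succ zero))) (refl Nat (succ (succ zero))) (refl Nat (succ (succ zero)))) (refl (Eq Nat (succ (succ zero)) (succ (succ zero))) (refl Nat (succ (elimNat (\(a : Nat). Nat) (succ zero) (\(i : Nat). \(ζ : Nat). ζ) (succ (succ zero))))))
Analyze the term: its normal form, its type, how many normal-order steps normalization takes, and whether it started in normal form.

reduced normal form:
  refl (Eq (Eq Nat (succ (succ zero)) (succ (succ zero))) (refl Nat (succ (succ zero))) (refl Nat (succ (succ zero)))) (refl (Eq Nat (succ (succ zero)) (succ (succ zero))) (refl Nat (succ (succ zero))))
inferred type:
  Eq (Eq (Eq Nat (succ (succ zero)) (succ (succ zero))) (refl Nat (succ (succ zero))) (refl Nat (succ (succ zero)))) (refl (Eq Nat (succ (succ zero)) (succ (succ zero))) (refl Nat (succ (succ zero)))) (refl (Eq Nat (succ (succ zero)) (succ (succ zero))) (refl Nat (succ (succ zero))))
steps to reach normal form (normal order): 8
already normal: no
first contracted redex: an elimNat iota-redex


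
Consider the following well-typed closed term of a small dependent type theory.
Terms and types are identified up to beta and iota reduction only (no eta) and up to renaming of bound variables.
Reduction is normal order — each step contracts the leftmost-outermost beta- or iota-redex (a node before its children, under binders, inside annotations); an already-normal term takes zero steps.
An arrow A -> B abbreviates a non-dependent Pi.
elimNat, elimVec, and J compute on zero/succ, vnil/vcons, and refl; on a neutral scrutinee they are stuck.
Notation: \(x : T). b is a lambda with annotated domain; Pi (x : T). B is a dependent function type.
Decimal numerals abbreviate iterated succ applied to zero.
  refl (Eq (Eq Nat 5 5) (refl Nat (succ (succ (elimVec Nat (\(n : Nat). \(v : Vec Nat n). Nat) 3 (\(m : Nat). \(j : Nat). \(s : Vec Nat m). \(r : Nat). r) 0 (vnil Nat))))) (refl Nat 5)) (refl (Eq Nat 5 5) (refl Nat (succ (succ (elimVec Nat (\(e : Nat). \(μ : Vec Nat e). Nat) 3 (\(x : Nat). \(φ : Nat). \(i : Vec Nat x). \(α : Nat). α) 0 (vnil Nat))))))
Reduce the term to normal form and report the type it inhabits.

reduced normal form:
  refl (Eq (Eq Nat 5 5) (refl Nat 5) (refl Nat 5)) (refl (Eq Nat 5 5) (refl Nat 5))
the term's type:
  Eq (Eq (Eq Nat 5 5) (refl Nat 5) (refl Nat 5)) (refl (Eq Nat 5 5) (refl Nat 5)) (refl (Eq Nat 5 5) (refl Nat 5))


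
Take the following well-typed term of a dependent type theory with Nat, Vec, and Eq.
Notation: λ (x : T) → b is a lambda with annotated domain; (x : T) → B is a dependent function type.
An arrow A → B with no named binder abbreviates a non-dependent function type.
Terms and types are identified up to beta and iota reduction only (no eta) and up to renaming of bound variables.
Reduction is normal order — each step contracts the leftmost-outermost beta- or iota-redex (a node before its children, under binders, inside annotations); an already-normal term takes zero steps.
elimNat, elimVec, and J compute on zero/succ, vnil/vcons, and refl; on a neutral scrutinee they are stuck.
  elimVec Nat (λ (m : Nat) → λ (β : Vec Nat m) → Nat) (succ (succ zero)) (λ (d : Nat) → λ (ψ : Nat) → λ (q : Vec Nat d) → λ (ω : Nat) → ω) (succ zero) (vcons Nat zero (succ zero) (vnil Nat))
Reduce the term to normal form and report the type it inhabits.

normal form:
  succ (succ zero)
the term's type:
  Nat


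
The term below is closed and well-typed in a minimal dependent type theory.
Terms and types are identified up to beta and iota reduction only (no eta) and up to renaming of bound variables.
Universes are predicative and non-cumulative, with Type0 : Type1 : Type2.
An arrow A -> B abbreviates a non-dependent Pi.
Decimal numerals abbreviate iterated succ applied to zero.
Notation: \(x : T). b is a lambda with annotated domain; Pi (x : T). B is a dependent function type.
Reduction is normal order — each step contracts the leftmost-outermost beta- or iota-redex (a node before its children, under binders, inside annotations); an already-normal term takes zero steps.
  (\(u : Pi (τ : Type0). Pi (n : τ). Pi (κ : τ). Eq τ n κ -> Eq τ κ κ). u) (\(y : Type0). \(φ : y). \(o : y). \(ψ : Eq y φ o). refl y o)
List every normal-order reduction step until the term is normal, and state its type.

normal-order reduction:
  (\(u : Pi (τ : Type0). Pi (n : τ). Pi (κ : τ). Eq τ n κ -> Eq τ κ κ). u) (\(y : Type0). \(φ : y). \(o : y). \(ψ : Eq y φ o). refl y o)
  ~> \(u : Type0). \(τ : u). \(n : u). \(κ : Eq u τ n). refl u n
inferred type:
  Pi (u : Type0). Pi (τ : u). Pi (n : u). Eq u τ n -> Eq u n n


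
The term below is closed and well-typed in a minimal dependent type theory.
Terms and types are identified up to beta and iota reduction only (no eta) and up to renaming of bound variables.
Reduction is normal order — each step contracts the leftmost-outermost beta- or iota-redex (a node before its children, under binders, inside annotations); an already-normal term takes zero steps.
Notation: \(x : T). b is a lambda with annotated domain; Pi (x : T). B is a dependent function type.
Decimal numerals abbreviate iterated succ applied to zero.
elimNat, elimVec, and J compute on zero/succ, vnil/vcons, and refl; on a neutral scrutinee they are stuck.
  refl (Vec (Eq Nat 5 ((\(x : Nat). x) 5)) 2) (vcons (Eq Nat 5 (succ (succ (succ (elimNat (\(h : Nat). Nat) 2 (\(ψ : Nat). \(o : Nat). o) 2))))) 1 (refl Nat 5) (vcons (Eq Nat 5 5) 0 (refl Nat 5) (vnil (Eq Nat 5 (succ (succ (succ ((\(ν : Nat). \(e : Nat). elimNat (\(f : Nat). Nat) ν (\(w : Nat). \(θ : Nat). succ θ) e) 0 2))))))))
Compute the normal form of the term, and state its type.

normal form:
  refl (Vec (Eq Nat 5 5) 2) (vcons (Eq Nat 5 5) 1 (refl Nat 5) (vcons (Eq Nat 5 5) 0 (refl Nat 5) (vnil (Eq Nat 5 5))))
the term's type:
  Eq (Vec (Eq Nat 5 5) 2) (vcons (Eq Nat 5 5) 1 (refl Nat 5) (vcons (Eq Nat 5 5) 0 (refl Nat 5) (vnil (Eq Nat 5 5)))) (vcons (Eq Nat 5 5) 1 (refl Nat 5) (vcons (Eq Nat 5 5) 0 (refl Nat 5) (vnil (Eq Nat 5 5))))
observation: reduction starts at a beta-redex, and 17 normal-order steps reach the normal form.


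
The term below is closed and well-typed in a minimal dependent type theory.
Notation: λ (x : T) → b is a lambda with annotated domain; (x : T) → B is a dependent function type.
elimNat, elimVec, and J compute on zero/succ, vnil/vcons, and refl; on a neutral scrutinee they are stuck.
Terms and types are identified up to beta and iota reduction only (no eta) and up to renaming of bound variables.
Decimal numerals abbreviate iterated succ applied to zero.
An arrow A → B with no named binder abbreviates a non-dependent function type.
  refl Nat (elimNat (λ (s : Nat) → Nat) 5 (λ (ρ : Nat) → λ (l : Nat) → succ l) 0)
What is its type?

the term's type:
  Eq Nat 5 5


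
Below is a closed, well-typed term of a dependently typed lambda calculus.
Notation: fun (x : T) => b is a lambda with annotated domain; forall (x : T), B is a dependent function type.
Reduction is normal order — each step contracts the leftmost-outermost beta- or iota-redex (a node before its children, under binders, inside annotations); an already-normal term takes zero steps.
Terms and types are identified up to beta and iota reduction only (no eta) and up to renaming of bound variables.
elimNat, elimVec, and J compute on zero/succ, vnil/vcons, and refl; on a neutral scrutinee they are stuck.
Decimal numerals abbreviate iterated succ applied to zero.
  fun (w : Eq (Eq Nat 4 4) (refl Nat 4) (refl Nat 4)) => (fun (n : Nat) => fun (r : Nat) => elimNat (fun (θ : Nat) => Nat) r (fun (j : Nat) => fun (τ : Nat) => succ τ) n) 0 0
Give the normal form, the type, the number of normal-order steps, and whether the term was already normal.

normal form:
  fun (w : Eq (Eq Nat 4 4) (refl Nat 4) (refl Nat 4)) => 0
the term's type:
  forall (w : Eq (Eq Nat 4 4) (refl Nat 4) (refl Nat 4)), Nat
reduction steps (normal order): 3
already normal: no
first redex: a beta-redex


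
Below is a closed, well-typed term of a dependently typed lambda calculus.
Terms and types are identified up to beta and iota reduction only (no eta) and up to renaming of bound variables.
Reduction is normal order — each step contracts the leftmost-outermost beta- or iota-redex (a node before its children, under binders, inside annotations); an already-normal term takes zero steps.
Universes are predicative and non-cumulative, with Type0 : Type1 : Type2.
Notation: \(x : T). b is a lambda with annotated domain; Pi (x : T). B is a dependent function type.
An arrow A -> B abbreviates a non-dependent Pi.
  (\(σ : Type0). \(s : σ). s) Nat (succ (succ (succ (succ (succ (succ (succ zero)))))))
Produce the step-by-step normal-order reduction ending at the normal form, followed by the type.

normal-order reduction sequence:
  (\(σ : Type0). \(s : σ). s) Nat (succ (succ (succ (succ (succ (succ (succ zero)))))))
  ~> (\(σ : Nat). σ) (succ (succ (succ (succ (succ (succ (succ zero)))))))
  ~> succ (succ (succ (succ (succ (succ (succ zero))))))
type:
  Nat


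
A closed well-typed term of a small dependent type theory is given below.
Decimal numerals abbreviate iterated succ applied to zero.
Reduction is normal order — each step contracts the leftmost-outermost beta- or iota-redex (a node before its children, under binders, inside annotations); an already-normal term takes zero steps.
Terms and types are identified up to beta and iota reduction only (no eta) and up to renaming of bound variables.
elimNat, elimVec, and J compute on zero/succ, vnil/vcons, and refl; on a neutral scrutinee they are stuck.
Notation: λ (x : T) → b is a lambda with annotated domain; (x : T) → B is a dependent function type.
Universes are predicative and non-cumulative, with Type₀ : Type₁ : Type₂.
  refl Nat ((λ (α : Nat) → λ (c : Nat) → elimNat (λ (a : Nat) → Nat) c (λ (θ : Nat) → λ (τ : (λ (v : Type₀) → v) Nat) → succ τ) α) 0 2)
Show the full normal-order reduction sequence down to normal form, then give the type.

normal-order reduction:
  refl Nat ((λ (α : Nat) → λ (c : Nat) → elimNat (λ (a : Nat) → Nat) c (λ (θ : Nat) → λ (τ : (λ (v : Type₀) → v) Nat) → succ τ) α) 0 2)
  ~> refl Nat ((λ (α : Nat) → elimNat (λ (c : Nat) → Nat) α (λ (a : Nat) → λ (θ : (λ (τ : Type₀) → τ) Nat) → succ θ) 0) 2)
  ~> refl Nat (elimNat (λ (α : Nat) → Nat) 2 (λ (c : Nat) → λ (a : (λ (θ : Type₀) → θ) Nat) → succ a) 0)
  ~> refl Nat 2
type:
  Eq Nat 2 2


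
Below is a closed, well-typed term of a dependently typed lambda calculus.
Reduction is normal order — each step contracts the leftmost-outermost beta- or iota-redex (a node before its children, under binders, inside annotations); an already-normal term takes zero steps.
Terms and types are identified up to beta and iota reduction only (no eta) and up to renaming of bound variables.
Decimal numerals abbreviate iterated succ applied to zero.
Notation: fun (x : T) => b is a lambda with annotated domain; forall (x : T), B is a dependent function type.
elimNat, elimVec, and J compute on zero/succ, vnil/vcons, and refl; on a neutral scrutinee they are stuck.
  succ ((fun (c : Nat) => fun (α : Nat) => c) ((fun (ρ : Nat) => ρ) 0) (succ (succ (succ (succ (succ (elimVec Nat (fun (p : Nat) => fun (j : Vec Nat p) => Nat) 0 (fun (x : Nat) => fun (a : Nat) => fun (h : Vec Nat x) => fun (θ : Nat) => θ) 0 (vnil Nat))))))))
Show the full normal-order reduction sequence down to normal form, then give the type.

normal-order reduction:
  succ ((fun (c : Nat) => fun (α : Nat) => c) ((fun (ρ : Nat) => ρ) 0) (succ (succ (succ (succ (succ (elimVec Nat (fun (p : Nat) => fun (j : Vec Nat p) => Nat) 0 (fun (x : Nat) => fun (a : Nat) => fun (h : Vec Nat x) => fun (θ : Nat) => θ) 0 (vnil Nat))))))))
  ~> succ ((fun (c : Nat) => (fun (α : Nat) => α) 0) (succ (succ (succ (succ (succ (elimVec Nat (fun (ρ : Nat) => fun (p : Vec Nat ρ) => Nat) 0 (fun (j : Nat) => fun (x : Nat) => fun (a : Vec Nat j) => fun (h : Nat) => h) 0 (vnil Nat))))))))
  ~> succ ((fun (c : Nat) => c) 0)
  ~> 1
inferred type:
  Nat


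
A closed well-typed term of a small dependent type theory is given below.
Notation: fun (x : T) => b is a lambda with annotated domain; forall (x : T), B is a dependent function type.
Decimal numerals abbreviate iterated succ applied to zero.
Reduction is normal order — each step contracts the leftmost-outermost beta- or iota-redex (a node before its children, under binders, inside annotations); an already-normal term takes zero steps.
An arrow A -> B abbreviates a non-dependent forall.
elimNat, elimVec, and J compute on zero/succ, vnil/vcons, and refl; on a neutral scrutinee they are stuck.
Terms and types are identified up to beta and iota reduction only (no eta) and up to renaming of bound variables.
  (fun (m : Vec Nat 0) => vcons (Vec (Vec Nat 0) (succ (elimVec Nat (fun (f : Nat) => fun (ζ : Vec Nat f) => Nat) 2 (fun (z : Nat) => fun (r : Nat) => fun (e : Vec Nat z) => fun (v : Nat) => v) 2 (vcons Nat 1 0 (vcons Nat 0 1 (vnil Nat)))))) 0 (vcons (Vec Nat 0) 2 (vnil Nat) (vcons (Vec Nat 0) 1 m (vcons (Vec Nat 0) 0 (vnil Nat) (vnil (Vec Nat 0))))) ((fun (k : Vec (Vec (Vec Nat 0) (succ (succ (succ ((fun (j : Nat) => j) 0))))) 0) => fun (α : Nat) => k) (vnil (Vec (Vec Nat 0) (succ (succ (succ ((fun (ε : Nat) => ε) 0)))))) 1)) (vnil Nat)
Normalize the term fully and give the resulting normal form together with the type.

reduced normal form:
  vcons (Vec (Vec Nat 0) 3) 0 (vcons (Vec Nat 0) 2 (vnil Nat) (vcons (Vec Nat 0) 1 (vnil Nat) (vcons (Vec Nat 0) 0 (vnil Nat) (vnil (Vec Nat 0))))) (vnil (Vec (Vec Nat 0) 3))
type:
  Vec (Vec (Vec Nat 0) 3) 1


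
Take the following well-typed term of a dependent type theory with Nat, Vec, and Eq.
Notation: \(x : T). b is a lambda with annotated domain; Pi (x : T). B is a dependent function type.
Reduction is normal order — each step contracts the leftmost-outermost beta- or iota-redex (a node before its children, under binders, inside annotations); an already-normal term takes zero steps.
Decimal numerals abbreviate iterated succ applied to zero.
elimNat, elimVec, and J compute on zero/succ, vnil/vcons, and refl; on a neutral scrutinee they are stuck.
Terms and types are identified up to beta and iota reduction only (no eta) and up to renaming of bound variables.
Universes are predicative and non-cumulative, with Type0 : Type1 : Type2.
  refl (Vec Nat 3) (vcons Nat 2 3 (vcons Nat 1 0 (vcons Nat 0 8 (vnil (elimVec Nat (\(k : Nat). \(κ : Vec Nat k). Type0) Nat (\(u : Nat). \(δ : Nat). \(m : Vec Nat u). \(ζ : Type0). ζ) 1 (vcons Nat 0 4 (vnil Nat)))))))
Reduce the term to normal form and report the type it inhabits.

reduced normal form:
  refl (Vec Nat 3) (vcons Nat 2 3 (vcons Nat 1 0 (vcons Nat 0 8 (vnil Nat))))
inferred type:
  Eq (Vec Nat 3) (vcons Nat 2 3 (vcons Nat 1 0 (vcons Nat 0 8 (vnil Nat)))) (vcons Nat 2 3 (vcons Nat 1 0 (vcons Nat 0 8 (vnil Nat))))
observation: the first redex contracted is an elimVec iota-redex; the normal form is reached in 6 normal-order steps.


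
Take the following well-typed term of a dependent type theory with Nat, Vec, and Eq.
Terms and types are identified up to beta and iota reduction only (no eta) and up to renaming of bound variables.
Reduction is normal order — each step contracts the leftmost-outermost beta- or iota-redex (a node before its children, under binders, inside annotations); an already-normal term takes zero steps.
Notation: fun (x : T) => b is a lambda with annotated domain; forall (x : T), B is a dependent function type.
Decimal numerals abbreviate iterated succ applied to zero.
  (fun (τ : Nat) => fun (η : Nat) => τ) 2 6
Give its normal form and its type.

resulting normal form:
  2
the term's type:
  Nat
observation: contracting a beta-redex first, the term normalizes in 2 steps.


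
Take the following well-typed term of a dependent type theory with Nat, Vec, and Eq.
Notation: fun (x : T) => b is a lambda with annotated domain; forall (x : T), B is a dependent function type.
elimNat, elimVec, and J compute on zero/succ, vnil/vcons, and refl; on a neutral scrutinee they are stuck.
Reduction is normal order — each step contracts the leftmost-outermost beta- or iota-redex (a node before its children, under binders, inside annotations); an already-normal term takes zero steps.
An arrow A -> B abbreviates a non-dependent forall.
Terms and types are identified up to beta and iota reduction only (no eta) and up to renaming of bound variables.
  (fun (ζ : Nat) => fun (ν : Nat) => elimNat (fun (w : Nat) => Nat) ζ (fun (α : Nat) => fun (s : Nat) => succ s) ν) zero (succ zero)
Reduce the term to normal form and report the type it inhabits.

normal form:
  succ zero
inferred type:
  Nat
observation: contracting a beta-redex first, the term normalizes in 6 steps.


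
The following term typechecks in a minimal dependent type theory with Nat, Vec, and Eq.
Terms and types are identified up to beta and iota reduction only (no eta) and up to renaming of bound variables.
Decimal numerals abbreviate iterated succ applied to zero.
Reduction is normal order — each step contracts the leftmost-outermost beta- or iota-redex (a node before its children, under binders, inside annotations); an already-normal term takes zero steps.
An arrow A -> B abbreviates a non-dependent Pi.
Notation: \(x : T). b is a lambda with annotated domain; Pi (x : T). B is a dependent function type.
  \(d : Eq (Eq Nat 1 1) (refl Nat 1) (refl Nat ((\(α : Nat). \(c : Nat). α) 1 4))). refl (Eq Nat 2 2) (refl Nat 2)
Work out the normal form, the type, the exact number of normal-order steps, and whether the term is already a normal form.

reduced normal form:
  \(d : Eq (Eq Nat 1 1) (refl Nat 1) (refl Nat 1)). refl (Eq Nat 2 2) (refl Nat 2)
inferred type:
  Eq (Eq Nat 1 1) (refl Nat 1) (refl Nat 1) -> Eq (Eq Nat 2 2) (refl Nat 2) (refl Nat 2)
reduction steps (normal order): 2
term was already normal: no
first redex: a beta-redex


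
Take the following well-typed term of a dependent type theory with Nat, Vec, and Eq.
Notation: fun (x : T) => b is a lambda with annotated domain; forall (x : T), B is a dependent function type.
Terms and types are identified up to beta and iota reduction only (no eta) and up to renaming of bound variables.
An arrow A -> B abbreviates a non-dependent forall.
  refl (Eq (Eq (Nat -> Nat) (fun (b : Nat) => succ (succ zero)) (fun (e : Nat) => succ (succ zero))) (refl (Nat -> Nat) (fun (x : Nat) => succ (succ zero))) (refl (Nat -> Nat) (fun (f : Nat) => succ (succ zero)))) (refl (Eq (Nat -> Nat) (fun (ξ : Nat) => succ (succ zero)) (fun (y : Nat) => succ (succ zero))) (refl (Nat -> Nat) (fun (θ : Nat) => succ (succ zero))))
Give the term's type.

type:
  Eq (Eq (Eq (Nat -> Nat) (fun (b : Nat) => succ (succ zero)) (fun (e : Nat) => succ (succ zero))) (refl (Nat -> Nat) (fun (x : Nat) => succ (succ zero))) (refl (Nat -> Nat) (fun (f : Nat) => succ (succ zero)))) (refl (Eq (Nat -> Nat) (fun (ξ : Nat) => succ (succ zero)) (fun (y : Nat) => succ (succ zero))) (refl (Nat -> Nat) (fun (θ : Nat) => succ (succ zero)))) (refl (Eq (Nat -> Nat) (fun (m : Nat) => succ (succ zero)) (fun (d : Nat) => succ (succ zero))) (refl (Nat -> Nat) (fun (h : Nat) => succ (succ zero))))


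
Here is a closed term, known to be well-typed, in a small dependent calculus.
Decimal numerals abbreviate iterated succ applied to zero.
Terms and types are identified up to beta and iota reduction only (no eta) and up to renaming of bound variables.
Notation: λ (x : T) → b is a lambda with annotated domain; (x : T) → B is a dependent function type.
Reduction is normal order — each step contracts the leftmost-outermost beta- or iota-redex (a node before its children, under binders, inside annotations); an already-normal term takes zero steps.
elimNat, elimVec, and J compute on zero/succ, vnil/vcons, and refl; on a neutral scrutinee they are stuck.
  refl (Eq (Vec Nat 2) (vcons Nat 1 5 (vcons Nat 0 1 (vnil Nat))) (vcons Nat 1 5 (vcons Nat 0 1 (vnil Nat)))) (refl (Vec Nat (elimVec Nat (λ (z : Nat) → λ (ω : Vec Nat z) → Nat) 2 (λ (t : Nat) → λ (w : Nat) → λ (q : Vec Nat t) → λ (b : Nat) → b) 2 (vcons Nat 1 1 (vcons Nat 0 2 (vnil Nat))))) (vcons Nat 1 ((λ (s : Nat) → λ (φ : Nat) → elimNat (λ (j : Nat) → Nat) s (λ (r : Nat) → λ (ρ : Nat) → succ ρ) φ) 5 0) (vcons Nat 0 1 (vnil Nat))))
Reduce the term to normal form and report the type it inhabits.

resulting normal form:
  refl (Eq (Vec Nat 2) (vcons Nat 1 5 (vcons Nat 0 1 (vnil Nat))) (vcons Nat 1 5 (vcons Nat 0 1 (vnil Nat)))) (refl (Vec Nat 2) (vcons Nat 1 5 (vcons Nat 0 1 (vnil Nat))))
type:
  Eq (Eq (Vec Nat 2) (vcons Nat 1 5 (vcons Nat 0 1 (vnil Nat))) (vcons Nat 1 5 (vcons Nat 0 1 (vnil Nat)))) (refl (Vec Nat 2) (vcons Nat 1 5 (vcons Nat 0 1 (vnil Nat)))) (refl (Vec Nat 2) (vcons Nat 1 5 (vcons Nat 0 1 (vnil Nat))))
observation: 14 normal-order steps separate the term from its normal form.


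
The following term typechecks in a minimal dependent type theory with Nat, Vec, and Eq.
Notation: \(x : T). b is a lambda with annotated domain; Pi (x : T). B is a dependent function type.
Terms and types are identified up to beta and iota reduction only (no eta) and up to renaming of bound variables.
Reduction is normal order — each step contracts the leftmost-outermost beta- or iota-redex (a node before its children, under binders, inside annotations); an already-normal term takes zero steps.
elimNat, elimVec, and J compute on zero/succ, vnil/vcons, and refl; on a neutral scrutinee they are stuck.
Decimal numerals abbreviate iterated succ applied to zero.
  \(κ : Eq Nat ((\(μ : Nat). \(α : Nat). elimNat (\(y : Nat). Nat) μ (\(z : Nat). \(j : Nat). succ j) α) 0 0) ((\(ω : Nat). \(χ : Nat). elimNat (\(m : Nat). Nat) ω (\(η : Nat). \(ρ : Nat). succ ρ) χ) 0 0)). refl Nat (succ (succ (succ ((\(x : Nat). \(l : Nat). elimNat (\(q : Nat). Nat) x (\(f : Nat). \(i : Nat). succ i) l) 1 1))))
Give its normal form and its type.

normal form:
  \(κ : Eq Nat 0 0). refl Nat 5
type:
  Pi (κ : Eq Nat 0 0). Eq Nat 5 5
observation: 12 normal-order steps separate the term from its normal form.


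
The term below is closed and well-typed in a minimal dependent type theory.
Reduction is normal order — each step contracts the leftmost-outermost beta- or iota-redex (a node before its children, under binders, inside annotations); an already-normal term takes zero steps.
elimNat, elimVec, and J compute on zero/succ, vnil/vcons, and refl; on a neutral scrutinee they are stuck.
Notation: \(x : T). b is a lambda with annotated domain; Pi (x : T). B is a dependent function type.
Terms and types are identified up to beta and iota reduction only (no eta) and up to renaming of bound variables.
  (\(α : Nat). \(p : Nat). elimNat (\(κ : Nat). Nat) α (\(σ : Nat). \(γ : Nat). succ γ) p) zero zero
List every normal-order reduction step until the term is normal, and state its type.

reduction (normal order):
  (\(α : Nat). \(p : Nat). elimNat (\(κ : Nat). Nat) α (\(σ : Nat). \(γ : Nat). succ γ) p) zero zero
  ~> (\(α : Nat). elimNat (\(p : Nat). Nat) zero (\(κ : Nat). \(σ : Nat). succ σ) α) zero
  ~> elimNat (\(α : Nat). Nat) zero (\(p : Nat). \(κ : Nat). succ κ) zero
  ~> zero
inferred type:
  Nat


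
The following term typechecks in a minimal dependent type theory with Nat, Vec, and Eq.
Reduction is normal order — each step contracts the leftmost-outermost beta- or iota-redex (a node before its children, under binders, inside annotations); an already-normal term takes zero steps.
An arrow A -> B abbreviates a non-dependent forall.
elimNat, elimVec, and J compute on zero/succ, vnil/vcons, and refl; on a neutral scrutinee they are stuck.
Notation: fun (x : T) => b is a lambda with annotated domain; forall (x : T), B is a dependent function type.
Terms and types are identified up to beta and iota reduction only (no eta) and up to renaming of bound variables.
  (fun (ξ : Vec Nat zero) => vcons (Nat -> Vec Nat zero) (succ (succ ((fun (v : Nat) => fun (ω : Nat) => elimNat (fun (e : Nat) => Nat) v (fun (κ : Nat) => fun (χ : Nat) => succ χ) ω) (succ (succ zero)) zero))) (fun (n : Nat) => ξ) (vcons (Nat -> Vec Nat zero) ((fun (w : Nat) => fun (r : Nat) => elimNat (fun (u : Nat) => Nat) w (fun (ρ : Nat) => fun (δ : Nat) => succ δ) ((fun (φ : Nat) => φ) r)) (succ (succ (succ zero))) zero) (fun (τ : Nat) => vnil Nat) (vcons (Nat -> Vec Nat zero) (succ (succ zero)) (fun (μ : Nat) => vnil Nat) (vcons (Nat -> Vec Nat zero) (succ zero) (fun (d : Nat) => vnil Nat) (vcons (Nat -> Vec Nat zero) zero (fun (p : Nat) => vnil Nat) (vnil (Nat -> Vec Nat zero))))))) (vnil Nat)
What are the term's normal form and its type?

resulting normal form:
  vcons (Nat -> Vec Nat zero) (succ (succ (succ (succ zero)))) (fun (ξ : Nat) => vnil Nat) (vcons (Nat -> Vec Nat zero) (succ (succ (succ zero))) (fun (v : Nat) => vnil Nat) (vcons (Nat -> Vec Nat zero) (succ (succ zero)) (fun (ω : Nat) => vnil Nat) (vcons (Nat -> Vec Nat zero) (succ zero) (fun (e : Nat) => vnil Nat) (vcons (Nat -> Vec Nat zero) zero (fun (κ : Nat) => vnil Nat) (vnil (Nat -> Vec Nat zero))))))
inferred type:
  Vec (Nat -> Vec Nat zero) (succ (succ (succ (succ (succ zero)))))


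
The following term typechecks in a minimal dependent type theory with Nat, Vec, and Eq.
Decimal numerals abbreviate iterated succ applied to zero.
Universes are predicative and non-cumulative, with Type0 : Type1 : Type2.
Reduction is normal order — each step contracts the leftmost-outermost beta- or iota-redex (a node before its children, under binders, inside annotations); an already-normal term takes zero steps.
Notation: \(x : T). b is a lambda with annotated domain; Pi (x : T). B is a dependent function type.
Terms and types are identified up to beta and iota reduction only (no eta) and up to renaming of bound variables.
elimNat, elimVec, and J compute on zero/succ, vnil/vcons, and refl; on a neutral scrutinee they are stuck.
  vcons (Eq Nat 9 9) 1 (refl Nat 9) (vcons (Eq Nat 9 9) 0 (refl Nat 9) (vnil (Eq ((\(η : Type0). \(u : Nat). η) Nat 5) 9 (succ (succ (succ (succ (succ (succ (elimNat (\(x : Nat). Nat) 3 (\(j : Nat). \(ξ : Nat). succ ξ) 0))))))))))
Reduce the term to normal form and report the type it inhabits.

resulting normal form:
  vcons (Eq Nat 9 9) 1 (refl Nat 9) (vcons (Eq Nat 9 9) 0 (refl Nat 9) (vnil (Eq Nat 9 9)))
type:
  Vec (Eq Nat 9 9) 2
observation: 3 normal-order steps normalize the term, beginning with a beta-redex.


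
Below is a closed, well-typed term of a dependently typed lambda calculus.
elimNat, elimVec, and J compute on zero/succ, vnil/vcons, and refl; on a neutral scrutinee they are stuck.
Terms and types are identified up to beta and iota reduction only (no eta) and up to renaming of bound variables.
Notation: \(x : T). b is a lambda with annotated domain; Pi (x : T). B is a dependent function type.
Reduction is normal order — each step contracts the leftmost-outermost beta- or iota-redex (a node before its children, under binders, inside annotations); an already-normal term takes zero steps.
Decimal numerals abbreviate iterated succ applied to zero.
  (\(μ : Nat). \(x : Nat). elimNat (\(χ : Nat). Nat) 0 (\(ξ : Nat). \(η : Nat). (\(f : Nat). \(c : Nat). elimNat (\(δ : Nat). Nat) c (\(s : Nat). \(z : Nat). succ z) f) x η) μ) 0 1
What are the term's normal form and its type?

reduced normal form:
  0
type:
  Nat


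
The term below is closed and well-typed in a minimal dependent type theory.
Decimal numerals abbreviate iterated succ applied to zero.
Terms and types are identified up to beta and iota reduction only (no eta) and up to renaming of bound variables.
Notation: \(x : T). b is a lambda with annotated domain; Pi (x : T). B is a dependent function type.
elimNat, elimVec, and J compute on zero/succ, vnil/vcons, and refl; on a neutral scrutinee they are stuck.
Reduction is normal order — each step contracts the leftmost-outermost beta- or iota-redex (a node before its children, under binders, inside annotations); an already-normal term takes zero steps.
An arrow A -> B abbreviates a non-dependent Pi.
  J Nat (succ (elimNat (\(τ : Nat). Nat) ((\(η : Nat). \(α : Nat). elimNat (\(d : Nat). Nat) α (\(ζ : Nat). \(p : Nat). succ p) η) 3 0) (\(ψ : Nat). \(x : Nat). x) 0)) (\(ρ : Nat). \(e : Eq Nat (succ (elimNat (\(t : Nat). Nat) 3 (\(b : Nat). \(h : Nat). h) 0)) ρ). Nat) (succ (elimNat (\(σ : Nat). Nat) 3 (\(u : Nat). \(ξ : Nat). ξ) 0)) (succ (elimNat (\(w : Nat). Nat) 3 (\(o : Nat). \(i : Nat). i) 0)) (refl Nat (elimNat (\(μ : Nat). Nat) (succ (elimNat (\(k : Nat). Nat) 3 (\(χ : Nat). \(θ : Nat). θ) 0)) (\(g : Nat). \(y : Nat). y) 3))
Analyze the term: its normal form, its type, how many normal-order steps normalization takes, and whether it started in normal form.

resulting normal form:
  4
type:
  Nat
normal-order step count: 2
already normal: no
first contracted redex: a J iota-redex


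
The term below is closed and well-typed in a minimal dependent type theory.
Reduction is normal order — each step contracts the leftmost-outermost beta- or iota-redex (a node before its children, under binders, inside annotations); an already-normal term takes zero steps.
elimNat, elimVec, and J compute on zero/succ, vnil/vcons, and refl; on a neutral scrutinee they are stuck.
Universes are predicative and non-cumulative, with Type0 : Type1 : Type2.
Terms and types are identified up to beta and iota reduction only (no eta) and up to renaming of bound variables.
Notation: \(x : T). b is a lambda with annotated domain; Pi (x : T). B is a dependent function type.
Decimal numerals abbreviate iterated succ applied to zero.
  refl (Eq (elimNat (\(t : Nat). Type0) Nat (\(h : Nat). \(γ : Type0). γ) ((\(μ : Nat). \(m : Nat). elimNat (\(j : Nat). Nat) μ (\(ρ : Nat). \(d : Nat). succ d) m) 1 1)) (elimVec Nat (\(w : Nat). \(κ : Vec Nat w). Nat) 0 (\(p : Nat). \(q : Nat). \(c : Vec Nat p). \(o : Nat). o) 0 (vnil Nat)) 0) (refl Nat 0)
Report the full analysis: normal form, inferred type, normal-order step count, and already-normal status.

reduced normal form:
  refl (Eq Nat 0 0) (refl Nat 0)
type:
  Eq (Eq Nat 0 0) (refl Nat 0) (refl Nat 0)
reduction steps (normal order): 14
started in normal form: no
first contracted redex: a beta-redex


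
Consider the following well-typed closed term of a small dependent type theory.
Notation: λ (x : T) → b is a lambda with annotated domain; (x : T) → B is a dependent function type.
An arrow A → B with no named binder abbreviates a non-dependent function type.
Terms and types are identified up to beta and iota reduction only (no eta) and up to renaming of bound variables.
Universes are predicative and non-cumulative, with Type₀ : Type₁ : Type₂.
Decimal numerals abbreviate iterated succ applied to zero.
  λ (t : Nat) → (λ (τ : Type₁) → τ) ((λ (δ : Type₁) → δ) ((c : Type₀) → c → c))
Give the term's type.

type:
  Nat → Type₁


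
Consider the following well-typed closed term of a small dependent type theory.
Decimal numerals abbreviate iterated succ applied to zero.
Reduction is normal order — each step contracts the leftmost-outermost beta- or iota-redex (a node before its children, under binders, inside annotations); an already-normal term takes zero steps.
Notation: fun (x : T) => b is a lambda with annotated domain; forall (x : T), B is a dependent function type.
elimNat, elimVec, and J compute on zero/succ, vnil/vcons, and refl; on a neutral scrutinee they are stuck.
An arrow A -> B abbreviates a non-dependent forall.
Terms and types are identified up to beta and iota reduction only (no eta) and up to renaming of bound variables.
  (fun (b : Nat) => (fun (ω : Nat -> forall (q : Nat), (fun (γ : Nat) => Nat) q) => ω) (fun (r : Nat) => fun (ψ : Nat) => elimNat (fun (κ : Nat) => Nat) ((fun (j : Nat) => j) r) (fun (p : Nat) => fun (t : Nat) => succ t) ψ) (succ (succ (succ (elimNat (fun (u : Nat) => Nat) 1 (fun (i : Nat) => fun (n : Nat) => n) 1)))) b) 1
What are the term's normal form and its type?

reduced normal form:
  5
type:
  Nat
observation: normalization takes exactly 13 steps under the normal-order strategy.


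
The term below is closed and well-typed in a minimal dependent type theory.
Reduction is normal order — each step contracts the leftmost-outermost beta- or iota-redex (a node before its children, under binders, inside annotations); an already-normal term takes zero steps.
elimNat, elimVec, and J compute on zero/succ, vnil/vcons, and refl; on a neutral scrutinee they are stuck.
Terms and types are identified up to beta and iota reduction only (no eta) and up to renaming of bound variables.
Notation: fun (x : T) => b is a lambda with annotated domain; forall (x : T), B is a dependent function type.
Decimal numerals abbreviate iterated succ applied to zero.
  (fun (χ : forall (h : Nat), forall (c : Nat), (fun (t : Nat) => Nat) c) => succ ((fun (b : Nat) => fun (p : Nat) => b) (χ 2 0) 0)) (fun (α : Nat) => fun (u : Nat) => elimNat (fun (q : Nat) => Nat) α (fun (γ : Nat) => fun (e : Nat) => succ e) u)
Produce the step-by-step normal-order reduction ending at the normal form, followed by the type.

reduction (normal order):
  (fun (χ : forall (h : Nat), forall (c : Nat), (fun (t : Nat) => Nat) c) => succ ((fun (b : Nat) => fun (p : Nat) => b) (χ 2 0) 0)) (fun (α : Nat) => fun (u : Nat) => elimNat (fun (q : Nat) => Nat) α (fun (γ : Nat) => fun (e : Nat) => succ e) u)
  ~> succ ((fun (χ : Nat) => fun (h : Nat) => χ) ((fun (c : Nat) => fun (t : Nat) => elimNat (fun (b : Nat) => Nat) c (fun (p : Nat) => fun (α : Nat) => succ α) t) 2 0) 0)
  ~> succ ((fun (χ : Nat) => (fun (h : Nat) => fun (c : Nat) => elimNat (fun (t : Nat) => Nat) h (fun (b : Nat) => fun (p : Nat) => succ p) c) 2 0) 0)
  ~> succ ((fun (χ : Nat) => fun (h : Nat) => elimNat (fun (c : Nat) => Nat) χ (fun (t : Nat) => fun (b : Nat) => succ b) h) 2 0)
  ~> succ ((fun (χ : Nat) => elimNat (fun (h : Nat) => Nat) 2 (fun (c : Nat) => fun (t : Nat) => succ t) χ) 0)
  ~> succ (elimNat (fun (χ : Nat) => Nat) 2 (fun (h : Nat) => fun (c : Nat) => succ c) 0)
  ~> 3
type:
  Nat


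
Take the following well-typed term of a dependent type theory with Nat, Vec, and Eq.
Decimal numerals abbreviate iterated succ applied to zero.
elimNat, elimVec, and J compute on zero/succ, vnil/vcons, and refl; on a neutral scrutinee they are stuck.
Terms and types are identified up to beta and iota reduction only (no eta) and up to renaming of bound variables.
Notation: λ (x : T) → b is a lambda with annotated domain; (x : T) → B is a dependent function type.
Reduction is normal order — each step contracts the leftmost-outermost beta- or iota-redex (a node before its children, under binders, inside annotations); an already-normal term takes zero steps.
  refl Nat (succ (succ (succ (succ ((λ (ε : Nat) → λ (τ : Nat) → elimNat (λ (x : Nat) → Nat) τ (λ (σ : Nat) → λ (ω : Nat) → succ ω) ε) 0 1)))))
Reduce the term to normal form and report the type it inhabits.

reduced normal form:
  refl Nat 5
type:
  Eq Nat 5 5
observation: the term reaches its normal form after 3 normal-order steps.


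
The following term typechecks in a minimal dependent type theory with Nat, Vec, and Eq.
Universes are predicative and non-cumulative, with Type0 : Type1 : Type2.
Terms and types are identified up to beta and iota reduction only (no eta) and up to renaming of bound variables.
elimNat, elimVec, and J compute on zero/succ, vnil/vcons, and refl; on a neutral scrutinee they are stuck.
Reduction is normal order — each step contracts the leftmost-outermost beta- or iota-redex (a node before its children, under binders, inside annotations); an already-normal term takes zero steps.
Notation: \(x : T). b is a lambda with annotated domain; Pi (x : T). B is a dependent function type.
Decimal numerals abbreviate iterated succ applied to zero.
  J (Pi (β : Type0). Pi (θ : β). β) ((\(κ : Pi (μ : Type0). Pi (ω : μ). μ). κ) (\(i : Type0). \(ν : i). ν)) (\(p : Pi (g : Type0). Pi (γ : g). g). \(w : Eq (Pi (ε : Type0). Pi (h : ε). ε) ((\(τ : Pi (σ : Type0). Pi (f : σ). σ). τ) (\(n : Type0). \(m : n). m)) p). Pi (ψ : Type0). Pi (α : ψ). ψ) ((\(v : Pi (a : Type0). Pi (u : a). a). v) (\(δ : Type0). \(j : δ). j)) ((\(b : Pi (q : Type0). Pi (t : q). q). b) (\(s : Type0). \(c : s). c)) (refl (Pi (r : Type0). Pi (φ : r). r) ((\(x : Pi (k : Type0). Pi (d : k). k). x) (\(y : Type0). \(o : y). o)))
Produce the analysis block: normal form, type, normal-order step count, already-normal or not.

normal form:
  \(β : Type0). \(θ : β). θ
the term's type:
  Pi (β : Type0). Pi (θ : β). β
steps to reach normal form (normal order): 2
already normal: no
first contracted redex: a J iota-redex


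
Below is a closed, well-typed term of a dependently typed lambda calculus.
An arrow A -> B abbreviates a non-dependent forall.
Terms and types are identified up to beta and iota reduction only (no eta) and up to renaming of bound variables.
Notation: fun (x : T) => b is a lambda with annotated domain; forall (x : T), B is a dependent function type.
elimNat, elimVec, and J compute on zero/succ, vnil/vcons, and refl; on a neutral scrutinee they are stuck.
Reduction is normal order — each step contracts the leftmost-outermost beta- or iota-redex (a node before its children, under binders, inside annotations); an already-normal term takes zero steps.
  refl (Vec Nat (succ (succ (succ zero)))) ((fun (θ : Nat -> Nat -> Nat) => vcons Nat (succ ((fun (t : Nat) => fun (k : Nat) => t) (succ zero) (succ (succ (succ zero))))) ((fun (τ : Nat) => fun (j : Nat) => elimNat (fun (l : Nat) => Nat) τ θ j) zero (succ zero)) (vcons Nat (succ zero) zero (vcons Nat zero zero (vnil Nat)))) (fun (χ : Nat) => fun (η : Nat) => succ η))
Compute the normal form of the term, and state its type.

reduced normal form:
  refl (Vec Nat (succ (succ (succ zero)))) (vcons Nat (succ (succ zero)) (succ zero) (vcons Nat (succ zero) zero (vcons Nat zero zero (vnil Nat))))
type:
  Eq (Vec Nat (succ (succ (succ zero)))) (vcons Nat (succ (succ zero)) (succ zero) (vcons Nat (succ zero) zero (vcons Nat zero zero (vnil Nat)))) (vcons Nat (succ (succ zero)) (succ zero) (vcons Nat (succ zero) zero (vcons Nat zero zero (vnil Nat))))


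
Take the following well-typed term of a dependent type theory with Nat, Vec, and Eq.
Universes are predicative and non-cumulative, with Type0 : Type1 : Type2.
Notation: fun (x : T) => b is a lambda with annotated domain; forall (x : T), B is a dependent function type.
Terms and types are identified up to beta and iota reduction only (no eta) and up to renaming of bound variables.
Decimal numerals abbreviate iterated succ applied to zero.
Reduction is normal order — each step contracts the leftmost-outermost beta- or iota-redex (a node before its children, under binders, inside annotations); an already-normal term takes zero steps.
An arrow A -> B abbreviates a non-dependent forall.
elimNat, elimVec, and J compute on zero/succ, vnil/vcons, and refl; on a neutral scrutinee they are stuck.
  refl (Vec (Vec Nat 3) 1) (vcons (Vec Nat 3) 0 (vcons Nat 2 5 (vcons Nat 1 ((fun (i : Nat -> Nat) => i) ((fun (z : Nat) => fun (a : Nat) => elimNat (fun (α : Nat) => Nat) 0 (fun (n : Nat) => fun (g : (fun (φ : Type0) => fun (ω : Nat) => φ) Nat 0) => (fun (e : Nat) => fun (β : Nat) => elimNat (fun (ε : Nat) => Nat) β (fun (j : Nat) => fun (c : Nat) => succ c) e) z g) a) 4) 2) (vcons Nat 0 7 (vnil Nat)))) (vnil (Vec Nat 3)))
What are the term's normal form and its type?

resulting normal form:
  refl (Vec (Vec Nat 3) 1) (vcons (Vec Nat 3) 0 (vcons Nat 2 5 (vcons Nat 1 8 (vcons Nat 0 7 (vnil Nat)))) (vnil (Vec Nat 3)))
inferred type:
  Eq (Vec (Vec Nat 3) 1) (vcons (Vec Nat 3) 0 (vcons Nat 2 5 (vcons Nat 1 8 (vcons Nat 0 7 (vnil Nat)))) (vnil (Vec Nat 3))) (vcons (Vec Nat 3) 0 (vcons Nat 2 5 (vcons Nat 1 8 (vcons Nat 0 7 (vnil Nat)))) (vnil (Vec Nat 3)))
observation: contracting a beta-redex first, the term normalizes in 40 steps.
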